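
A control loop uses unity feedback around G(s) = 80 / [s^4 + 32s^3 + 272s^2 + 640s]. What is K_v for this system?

0.125

The denominator has no term below 640s — 1 pole at s=0, type 1.
K_v = lim_{s→0} s·G(s) = 80 / 640 = 0.125.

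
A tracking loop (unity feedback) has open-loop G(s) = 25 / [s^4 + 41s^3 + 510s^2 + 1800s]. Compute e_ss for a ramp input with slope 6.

The denominator has no term below 1800s — 1 pole at s=0, type 1.
K_v = lim_{s→0} s·G(s) = 25 / 1800 = 1/72.
e_ss = 6/K_v = 6/(1/72) = 432.

432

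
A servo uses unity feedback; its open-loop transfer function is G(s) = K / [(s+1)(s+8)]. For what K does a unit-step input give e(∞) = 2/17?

System type = 0 (no poles at s=0).
K_p = lim_{s→0} G(s) = K / (1·8) = 0.125·K.
e_ss = 1/(1 + K_p) = 2/17 ⇒ 1 + 0.125·K = 8.5 ⇒ K = 60.

60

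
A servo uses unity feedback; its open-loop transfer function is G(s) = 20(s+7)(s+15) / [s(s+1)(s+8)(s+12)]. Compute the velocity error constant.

G(s) has one factor of s in the denominator, so the system is type 1.
K_v = lim_{s→0} s·G(s) = 20·7·15 / (1·8·12) = 21.875.

21.875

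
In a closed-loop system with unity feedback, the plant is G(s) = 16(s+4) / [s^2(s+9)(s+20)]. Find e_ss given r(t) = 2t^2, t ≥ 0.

11.25

The open loop has two poles at the origin → type 2 system.
K_a = lim_{s→0} s^2·G(s) = 16·4 / (9·20) = 16/45.
r(t) = 2t^2 gives R(s) = 4/s^3.
e_ss = 4/K_a = 4/(16/45) = 11.25.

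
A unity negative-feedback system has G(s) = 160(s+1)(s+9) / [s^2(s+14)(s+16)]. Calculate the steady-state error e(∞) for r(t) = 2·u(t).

0

G(s) has two factors of s in the denominator, so the system is type 2.
A type-2 system has K_p = ∞, so it tracks a step input with zero steady-state error.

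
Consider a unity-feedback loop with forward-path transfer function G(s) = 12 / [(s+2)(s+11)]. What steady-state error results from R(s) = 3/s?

33/17

The open loop has no poles at the origin → type 0 system.
K_p = lim_{s→0} G(s) = 12 / (2·11) = 6/11.
e_ss = 3/(1 + K_p) = 3/(17/11) = 33/17.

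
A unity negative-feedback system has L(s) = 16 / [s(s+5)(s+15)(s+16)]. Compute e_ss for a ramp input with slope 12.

900

The open loop has one pole at the origin → type 1 system.
K_v = lim_{s→0} s·L(s) = 16 / (5·15·16) = 1/75.
e_ss = 12/K_v = 12/(1/75) = 900.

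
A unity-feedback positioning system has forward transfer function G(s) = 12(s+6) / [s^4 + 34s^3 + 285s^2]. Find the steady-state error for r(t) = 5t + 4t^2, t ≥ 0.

Lowest-order denominator term is 285s^2, so the open loop has 2 poles at the origin → type 2 system. By superposition:
  • 5t: tracked with zero error.
  • 4t^2: e_ss = 8/K_a with K_a=24/95 → 95/3.
Total e_ss = 95/3.

95/3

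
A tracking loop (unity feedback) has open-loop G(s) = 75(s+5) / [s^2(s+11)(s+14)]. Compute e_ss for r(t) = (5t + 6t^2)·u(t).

4.928

System type = 2 (two poles at s=0). By superposition:
  • 5t: tracked with zero error.
  • 6t^2: e_ss = 12/K_a with K_a=375/154 → 4.928.
Total e_ss = 4.928.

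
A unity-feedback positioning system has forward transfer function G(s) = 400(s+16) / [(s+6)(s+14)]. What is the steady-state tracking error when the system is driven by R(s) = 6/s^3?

infinity

No free integrators in G(s): this is a type 0 system.
K_a = lim_{s→0} s^2·G(s) = 0; the steady-state error to this parabolic input grows without bound.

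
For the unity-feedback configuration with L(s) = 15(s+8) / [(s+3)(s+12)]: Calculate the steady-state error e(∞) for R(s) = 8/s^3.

infinity

System type = 0 (no poles at s=0).
For a type-0 system K_a = 0, so e_ss to a parabolic input is unbounded.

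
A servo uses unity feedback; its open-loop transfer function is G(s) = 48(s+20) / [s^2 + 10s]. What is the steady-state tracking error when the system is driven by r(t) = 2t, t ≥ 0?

1/48

Lowest-order denominator term is 10s, so the open loop has 1 pole at the origin → type 1 system.
K_v = lim_{s→0} s·G(s) = 48·20 / 10 = 96.
e_ss = 2/K_v = 2/96 = 1/48.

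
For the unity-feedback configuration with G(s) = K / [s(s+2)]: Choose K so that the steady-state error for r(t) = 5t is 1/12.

System type = 1 (one pole at s=0).
K_v = lim_{s→0} s·G(s) = K / (2) = 0.5·K.
e_ss = 5/K_v = 1/12 ⇒ K_v = 60 ⇒ K = 60/0.5 = 120.

120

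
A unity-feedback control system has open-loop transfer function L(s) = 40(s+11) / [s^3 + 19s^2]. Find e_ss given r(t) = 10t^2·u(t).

19/22

Lowest-order denominator term is 19s^2, so the open loop has 2 poles at the origin → type 2 system.
K_a = lim_{s→0} s^2·L(s) = 40·11 / 19 = 440/19.
r(t) = 10t^2 gives R(s) = 20/s^3.
e_ss = 20/K_a = 20/(440/19) = 19/22.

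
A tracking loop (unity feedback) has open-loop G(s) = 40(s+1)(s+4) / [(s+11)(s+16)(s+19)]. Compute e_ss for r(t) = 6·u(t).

418/73

G(s) has no factors of s in the denominator, so the system is type 0.
K_p = lim_{s→0} G(s) = 40·1·4 / (11·16·19) = 10/209.
e_ss = 6/(1 + K_p) = 6/(219/209) = 418/73.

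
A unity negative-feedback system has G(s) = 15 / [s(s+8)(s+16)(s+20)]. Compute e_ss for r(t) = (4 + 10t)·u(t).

System type = 1 (one pole at s=0). By superposition:
  • 4: tracked with zero error.
  • 10t: e_ss = 10/K_v with K_v=3/512 → 5120/3.
Total e_ss = 5120/3.

5120/3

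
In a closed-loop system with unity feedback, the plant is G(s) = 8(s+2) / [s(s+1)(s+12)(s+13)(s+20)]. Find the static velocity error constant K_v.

One free integrator in G(s): this is a type 1 system.
K_v = lim_{s→0} s·G(s) = 8·2 / (1·12·13·20) = 1/195.

1/195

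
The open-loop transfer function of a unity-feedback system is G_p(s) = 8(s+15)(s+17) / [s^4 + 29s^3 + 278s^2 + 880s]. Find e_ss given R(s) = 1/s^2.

22/51

Lowest-order denominator term is 880s, so the open loop has 1 pole at the origin → type 1 system.
K_v = lim_{s→0} s·G_p(s) = 8·15·17 / 880 = 51/22.
e_ss = 1/K_v = 1/(51/22) = 22/51.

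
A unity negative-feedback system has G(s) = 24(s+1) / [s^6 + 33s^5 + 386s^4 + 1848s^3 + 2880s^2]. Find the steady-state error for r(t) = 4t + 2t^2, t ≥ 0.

480

Factoring s^2 from the denominator leaves a polynomial with constant term 2880, so the system is type 2. Taking each input component in turn:
  • 4t: tracked with zero error.
  • 2t^2: e_ss = 4/K_a with K_a=1/120 → 480.
Total e_ss = 480.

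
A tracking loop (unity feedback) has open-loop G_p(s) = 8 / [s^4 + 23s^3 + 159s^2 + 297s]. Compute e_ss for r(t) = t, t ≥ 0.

37.125

The denominator has no term below 297s — 1 pole at s=0, type 1.
K_v = lim_{s→0} s·G_p(s) = 8 / 297 = 8/297.
e_ss = 1/K_v = 1/(8/297) = 37.125.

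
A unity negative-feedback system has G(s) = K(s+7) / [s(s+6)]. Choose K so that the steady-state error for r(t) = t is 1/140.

120

G(s) has one factor of s in the denominator, so the system is type 1.
K_v = lim_{s→0} s·G(s) = K·7 / (6) = (7/6)·K.
e_ss = 1/K_v = 1/140 ⇒ K_v = 140 ⇒ K = 140/(7/6) = 120.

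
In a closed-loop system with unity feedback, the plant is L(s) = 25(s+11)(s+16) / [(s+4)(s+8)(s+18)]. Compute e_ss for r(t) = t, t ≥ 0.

infinity

No free integrators in L(s): this is a type 0 system.
For a type-0 system K_v = 0, so e_ss to a ramp input is unbounded.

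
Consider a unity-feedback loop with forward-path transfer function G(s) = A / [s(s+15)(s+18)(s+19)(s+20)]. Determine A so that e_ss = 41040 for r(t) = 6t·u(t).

15

The open loop has one pole at the origin → type 1 system.
K_v = lim_{s→0} s·G(s) = A / (15·18·19·20) = (1/102600)·A.
e_ss = 6/K_v = 41040 ⇒ K_v = 1/6840 ⇒ A = (1/6840)/(1/102600) = 15.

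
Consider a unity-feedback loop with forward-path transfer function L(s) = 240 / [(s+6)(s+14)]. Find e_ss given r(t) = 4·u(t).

L(s) has no factors of s in the denominator, so the system is type 0.
K_p = lim_{s→0} L(s) = 240 / (6·14) = 20/7.
e_ss = 4/(1 + K_p) = 4/(27/7) = 28/27.

28/27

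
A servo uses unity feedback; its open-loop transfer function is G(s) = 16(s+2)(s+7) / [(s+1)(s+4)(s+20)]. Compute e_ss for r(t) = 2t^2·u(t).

The open loop has no poles at the origin → type 0 system.
K_a = lim_{s→0} s^2·G(s) = 0; the steady-state error to this parabolic input grows without bound.

infinity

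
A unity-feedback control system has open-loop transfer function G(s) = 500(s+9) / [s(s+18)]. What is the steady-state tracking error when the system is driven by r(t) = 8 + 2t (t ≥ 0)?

0.008

One free integrator in G(s): this is a type 1 system. Taking each input component in turn:
  • 8: tracked with zero error.
  • 2t: e_ss = 2/K_v with K_v=250 → 0.008.
Total e_ss = 0.008.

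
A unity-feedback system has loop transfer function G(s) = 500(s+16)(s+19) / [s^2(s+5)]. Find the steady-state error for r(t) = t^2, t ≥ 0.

Two free integrators in G(s): this is a type 2 system.
K_a = lim_{s→0} s^2·G(s) = 500·16·19 / (5) = 30400.
r(t) = t^2 gives R(s) = 2/s^3.
e_ss = 2/K_a = 2/30400 = 1/15200.

1/15200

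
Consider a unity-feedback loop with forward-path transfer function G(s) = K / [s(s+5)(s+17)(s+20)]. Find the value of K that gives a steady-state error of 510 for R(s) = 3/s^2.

G(s) has one factor of s in the denominator, so the system is type 1.
K_v = lim_{s→0} s·G(s) = K / (5·17·20) = (1/1700)·K.
e_ss = 3/K_v = 510 ⇒ K_v = 1/170 ⇒ K = (1/170)/(1/1700) = 10.

10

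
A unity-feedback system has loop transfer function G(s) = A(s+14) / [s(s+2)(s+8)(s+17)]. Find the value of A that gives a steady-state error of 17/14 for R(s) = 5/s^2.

The open loop has one pole at the origin → type 1 system.
K_v = lim_{s→0} s·G(s) = A·14 / (2·8·17) = (7/136)·A.
e_ss = 5/K_v = 17/14 ⇒ K_v = 70/17 ⇒ A = (70/17)/(7/136) = 80.

80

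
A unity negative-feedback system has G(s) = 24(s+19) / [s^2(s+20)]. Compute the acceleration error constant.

22.8

G(s) has two factors of s in the denominator, so the system is type 2.
K_a = lim_{s→0} s^2·G(s) = 24·19 / (20) = 22.8.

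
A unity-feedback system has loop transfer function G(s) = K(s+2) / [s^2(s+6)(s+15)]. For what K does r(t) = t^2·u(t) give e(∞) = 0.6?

G(s) has two factors of s in the denominator, so the system is type 2.
K_a = lim_{s→0} s^2·G(s) = K·2 / (6·15) = (1/45)·K.
e_ss = 2/K_a = 0.6 ⇒ K_a = 10/3 ⇒ K = (10/3)/(1/45) = 150.

150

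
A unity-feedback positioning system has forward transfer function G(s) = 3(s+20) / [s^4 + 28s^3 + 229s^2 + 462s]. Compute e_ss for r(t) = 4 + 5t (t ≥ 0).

38.5

Factoring s from the denominator leaves a polynomial with constant term 462, so the system is type 1. Treating each term separately:
  • 4: tracked with zero error.
  • 5t: e_ss = 5/K_v with K_v=10/77 → 38.5.
Total e_ss = 38.5.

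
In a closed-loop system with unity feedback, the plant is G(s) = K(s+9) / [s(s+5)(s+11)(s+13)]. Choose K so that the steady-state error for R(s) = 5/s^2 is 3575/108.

12

System type = 1 (one pole at s=0).
K_v = lim_{s→0} s·G(s) = K·9 / (5·11·13) = (9/715)·K.
e_ss = 5/K_v = 3575/108 ⇒ K_v = 108/715 ⇒ K = (108/715)/(9/715) = 12.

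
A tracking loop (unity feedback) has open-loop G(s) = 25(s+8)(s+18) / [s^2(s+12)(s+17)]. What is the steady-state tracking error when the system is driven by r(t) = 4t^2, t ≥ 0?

34/75

System type = 2 (two poles at s=0).
K_a = lim_{s→0} s^2·G(s) = 25·8·18 / (12·17) = 300/17.
r(t) = 4t^2 gives R(s) = 8/s^3.
e_ss = 8/K_a = 8/(300/17) = 34/75.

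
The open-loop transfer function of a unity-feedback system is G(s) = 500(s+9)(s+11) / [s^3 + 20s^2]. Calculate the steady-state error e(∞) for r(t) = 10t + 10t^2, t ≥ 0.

Lowest-order denominator term is 20s^2, so the open loop has 2 poles at the origin → type 2 system. Treating each term separately:
  • 10t: tracked with zero error.
  • 10t^2: e_ss = 20/K_a with K_a=2475 → 4/495.
Total e_ss = 4/495.

4/495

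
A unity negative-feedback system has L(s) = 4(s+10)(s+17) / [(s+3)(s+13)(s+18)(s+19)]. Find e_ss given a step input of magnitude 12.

80028/7009

The open loop has no poles at the origin → type 0 system.
K_p = lim_{s→0} L(s) = 4·10·17 / (3·13·18·19) = 340/6669.
e_ss = 12/(1 + K_p) = 12/(7009/6669) = 80028/7009.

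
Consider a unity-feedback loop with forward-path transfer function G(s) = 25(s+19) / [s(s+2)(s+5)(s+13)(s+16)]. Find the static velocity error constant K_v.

95/416

One free integrator in G(s): this is a type 1 system.
K_v = lim_{s→0} s·G(s) = 25·19 / (2·5·13·16) = 95/416.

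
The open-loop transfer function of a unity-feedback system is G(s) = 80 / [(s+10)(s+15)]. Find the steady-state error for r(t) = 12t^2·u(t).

The open loop has no poles at the origin → type 0 system.
K_a = lim_{s→0} s^2·G(s) = 0; the steady-state error to this parabolic input grows without bound.

infinity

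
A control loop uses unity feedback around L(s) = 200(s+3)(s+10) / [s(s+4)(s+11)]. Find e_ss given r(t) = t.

L(s) has one factor of s in the denominator, so the system is type 1.
K_v = lim_{s→0} s·L(s) = 200·3·10 / (4·11) = 1500/11.
e_ss = 1/K_v = 1/(1500/11) = 11/1500.

11/1500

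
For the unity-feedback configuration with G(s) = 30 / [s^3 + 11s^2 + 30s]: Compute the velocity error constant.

1

Lowest-order denominator term is 30s, so the open loop has 1 pole at the origin → type 1 system.
K_v = lim_{s→0} s·G(s) = 30 / 30 = 1.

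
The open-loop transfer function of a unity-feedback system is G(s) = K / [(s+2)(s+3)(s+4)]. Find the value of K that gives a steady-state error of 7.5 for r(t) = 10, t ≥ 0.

System type = 0 (no poles at s=0).
K_p = lim_{s→0} G(s) = K / (2·3·4) = (1/24)·K.
e_ss = 10/(1 + K_p) = 7.5 ⇒ 1 + (1/24)·K = 4/3 ⇒ K = 8.

8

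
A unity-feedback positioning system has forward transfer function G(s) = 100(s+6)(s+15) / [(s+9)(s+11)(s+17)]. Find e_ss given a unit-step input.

The open loop has no poles at the origin → type 0 system.
K_p = lim_{s→0} G(s) = 100·6·15 / (9·11·17) = 1000/187.
e_ss = 1/(1 + K_p) = 1/(1187/187) = 187/1187.

187/1187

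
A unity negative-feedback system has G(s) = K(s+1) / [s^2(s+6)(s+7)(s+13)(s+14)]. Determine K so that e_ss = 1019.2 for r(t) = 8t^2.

Two free integrators in G(s): this is a type 2 system.
K_a = lim_{s→0} s^2·G(s) = K·1 / (6·7·13·14) = (1/7644)·K.
e_ss = 16/K_a = 1019.2 ⇒ K_a = 10/637 ⇒ K = (10/637)/(1/7644) = 120.

120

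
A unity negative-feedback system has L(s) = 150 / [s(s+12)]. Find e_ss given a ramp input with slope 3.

0.24

The open loop has one pole at the origin → type 1 system.
K_v = lim_{s→0} s·L(s) = 150 / (12) = 12.5.
e_ss = 3/K_v = 3/12.5 = 0.24.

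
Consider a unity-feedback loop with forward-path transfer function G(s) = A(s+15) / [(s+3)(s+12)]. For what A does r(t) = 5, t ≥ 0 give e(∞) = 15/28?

20

The open loop has no poles at the origin → type 0 system.
K_p = lim_{s→0} G(s) = A·15 / (3·12) = (5/12)·A.
e_ss = 5/(1 + K_p) = 15/28 ⇒ 1 + (5/12)·A = 28/3 ⇒ A = 20.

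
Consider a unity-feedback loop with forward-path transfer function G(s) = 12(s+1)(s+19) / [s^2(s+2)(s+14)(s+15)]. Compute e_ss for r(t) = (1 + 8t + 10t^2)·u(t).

700/19

The open loop has two poles at the origin → type 2 system. Treating each term separately:
  • 1: tracked with zero error.
  • 8t: tracked with zero error.
  • 10t^2: e_ss = 20/K_a with K_a=19/35 → 700/19.
Total e_ss = 700/19.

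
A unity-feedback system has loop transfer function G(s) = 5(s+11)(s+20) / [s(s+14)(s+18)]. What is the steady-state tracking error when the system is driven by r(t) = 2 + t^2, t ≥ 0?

infinity

System type = 1 (one pole at s=0). Treating each term separately:
  • 2: tracked with zero error.
  • t^2: a type-1 system cannot track it, e_ss → ∞.
The unbounded component dominates.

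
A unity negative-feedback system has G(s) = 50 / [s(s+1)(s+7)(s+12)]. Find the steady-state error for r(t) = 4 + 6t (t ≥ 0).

10.08

The open loop has one pole at the origin → type 1 system. Treating each term separately:
  • 4: tracked with zero error.
  • 6t: e_ss = 6/K_v with K_v=25/42 → 10.08.
Total e_ss = 10.08.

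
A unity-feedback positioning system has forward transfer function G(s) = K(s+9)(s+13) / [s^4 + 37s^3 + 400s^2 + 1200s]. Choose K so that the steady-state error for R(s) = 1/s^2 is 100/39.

4

The denominator has no term below 1200s — 1 pole at s=0, type 1.
K_v = lim_{s→0} s·G(s) = K·9·13 / 1200 = 0.0975·K.
e_ss = 1/K_v = 100/39 ⇒ K_v = 0.39 ⇒ K = 0.39/0.0975 = 4.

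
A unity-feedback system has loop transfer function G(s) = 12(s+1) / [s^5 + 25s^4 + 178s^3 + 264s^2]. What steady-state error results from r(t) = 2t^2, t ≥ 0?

Lowest-order denominator term is 264s^2, so the open loop has 2 poles at the origin → type 2 system.
K_a = lim_{s→0} s^2·G(s) = 12·1 / 264 = 1/22.
r(t) = 2t^2 gives R(s) = 4/s^3.
e_ss = 4/K_a = 4/(1/22) = 88.

88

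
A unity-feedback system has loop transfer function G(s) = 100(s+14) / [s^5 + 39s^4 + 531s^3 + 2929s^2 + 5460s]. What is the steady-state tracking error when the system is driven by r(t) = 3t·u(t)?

11.7

The denominator has no term below 5460s — 1 pole at s=0, type 1.
K_v = lim_{s→0} s·G(s) = 100·14 / 5460 = 10/39.
e_ss = 3/K_v = 3/(10/39) = 11.7.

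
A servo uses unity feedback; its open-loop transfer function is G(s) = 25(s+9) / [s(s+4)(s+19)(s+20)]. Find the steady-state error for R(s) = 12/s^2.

One free integrator in G(s): this is a type 1 system.
K_v = lim_{s→0} s·G(s) = 25·9 / (4·19·20) = 45/304.
e_ss = 12/K_v = 12/(45/304) = 1216/15.

1216/15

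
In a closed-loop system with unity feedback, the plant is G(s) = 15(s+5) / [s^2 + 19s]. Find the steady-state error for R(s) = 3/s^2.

The denominator has no term below 19s — 1 pole at s=0, type 1.
K_v = lim_{s→0} s·G(s) = 15·5 / 19 = 75/19.
e_ss = 3/K_v = 3/(75/19) = 0.76.

0.76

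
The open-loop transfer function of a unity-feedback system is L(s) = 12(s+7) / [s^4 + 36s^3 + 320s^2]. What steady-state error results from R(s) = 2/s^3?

160/21

Lowest-order denominator term is 320s^2, so the open loop has 2 poles at the origin → type 2 system.
K_a = lim_{s→0} s^2·L(s) = 12·7 / 320 = 0.2625.
r(t) = t^2 gives R(s) = 2/s^3.
e_ss = 2/K_a = 2/0.2625 = 160/21.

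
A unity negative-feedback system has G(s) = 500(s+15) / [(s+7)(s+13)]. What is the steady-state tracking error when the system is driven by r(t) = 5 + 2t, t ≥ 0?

The open loop has no poles at the origin → type 0 system. Taking each input component in turn:
  • 5: e_ss = 5/(1+K_p) with K_p=7500/91 → 455/7591.
  • 2t: a type-0 system cannot track it, e_ss → ∞.
The unbounded component dominates.

infinity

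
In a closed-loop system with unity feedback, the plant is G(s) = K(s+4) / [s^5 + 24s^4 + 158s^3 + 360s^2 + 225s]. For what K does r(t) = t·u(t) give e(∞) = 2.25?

Factoring s from the denominator leaves a polynomial with constant term 225, so the system is type 1.
K_v = lim_{s→0} s·G(s) = K·4 / 225 = (4/225)·K.
e_ss = 1/K_v = 2.25 ⇒ K_v = 4/9 ⇒ K = (4/9)/(4/225) = 25.

25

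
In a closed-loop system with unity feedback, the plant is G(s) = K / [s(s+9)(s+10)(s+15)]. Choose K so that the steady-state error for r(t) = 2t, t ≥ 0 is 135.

The open loop has one pole at the origin → type 1 system.
K_v = lim_{s→0} s·G(s) = K / (9·10·15) = (1/1350)·K.
e_ss = 2/K_v = 135 ⇒ K_v = 2/135 ⇒ K = (2/135)/(1/1350) = 20.

20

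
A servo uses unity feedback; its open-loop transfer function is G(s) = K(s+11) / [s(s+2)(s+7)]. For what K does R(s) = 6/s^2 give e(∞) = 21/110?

40

One free integrator in G(s): this is a type 1 system.
K_v = lim_{s→0} s·G(s) = K·11 / (2·7) = (11/14)·K.
e_ss = 6/K_v = 21/110 ⇒ K_v = 220/7 ⇒ K = (220/7)/(11/14) = 40.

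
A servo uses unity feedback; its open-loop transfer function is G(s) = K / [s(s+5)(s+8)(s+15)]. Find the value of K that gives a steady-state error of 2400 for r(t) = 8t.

System type = 1 (one pole at s=0).
K_v = lim_{s→0} s·G(s) = K / (5·8·15) = (1/600)·K.
e_ss = 8/K_v = 2400 ⇒ K_v = 1/300 ⇒ K = (1/300)/(1/600) = 2.

2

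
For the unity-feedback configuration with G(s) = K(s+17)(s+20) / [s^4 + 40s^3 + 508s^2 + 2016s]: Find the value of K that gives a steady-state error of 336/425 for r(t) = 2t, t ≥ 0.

The denominator has no term below 2016s — 1 pole at s=0, type 1.
K_v = lim_{s→0} s·G(s) = K·17·20 / 2016 = (85/504)·K.
e_ss = 2/K_v = 336/425 ⇒ K_v = 425/168 ⇒ K = (425/168)/(85/504) = 15.

15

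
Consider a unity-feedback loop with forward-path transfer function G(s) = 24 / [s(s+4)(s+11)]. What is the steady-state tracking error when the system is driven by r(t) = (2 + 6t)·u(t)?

System type = 1 (one pole at s=0). By superposition:
  • 2: tracked with zero error.
  • 6t: e_ss = 6/K_v with K_v=6/11 → 11.
Total e_ss = 11.

11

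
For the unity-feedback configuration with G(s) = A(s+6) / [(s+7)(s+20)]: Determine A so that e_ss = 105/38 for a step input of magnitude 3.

No free integrators in G(s): this is a type 0 system.
K_p = lim_{s→0} G(s) = A·6 / (7·20) = (3/70)·A.
e_ss = 3/(1 + K_p) = 105/38 ⇒ 1 + (3/70)·A = 38/35 ⇒ A = 2.

2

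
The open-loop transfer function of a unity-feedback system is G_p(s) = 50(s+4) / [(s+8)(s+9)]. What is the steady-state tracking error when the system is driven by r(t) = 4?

18/17

G_p(s) has no factors of s in the denominator, so the system is type 0.
K_p = lim_{s→0} G_p(s) = 50·4 / (8·9) = 25/9.
e_ss = 4/(1 + K_p) = 4/(34/9) = 18/17.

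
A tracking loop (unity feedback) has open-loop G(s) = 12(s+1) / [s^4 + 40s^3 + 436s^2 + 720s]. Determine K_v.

Factoring s from the denominator leaves a polynomial with constant term 720, so the system is type 1.
K_v = lim_{s→0} s·G(s) = 12·1 / 720 = 1/60.

1/60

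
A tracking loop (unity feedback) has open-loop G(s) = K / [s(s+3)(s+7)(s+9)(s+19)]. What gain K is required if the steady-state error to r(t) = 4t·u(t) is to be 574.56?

25

The open loop has one pole at the origin → type 1 system.
K_v = lim_{s→0} s·G(s) = K / (3·7·9·19) = (1/3591)·K.
e_ss = 4/K_v = 574.56 ⇒ K_v = 25/3591 ⇒ K = (25/3591)/(1/3591) = 25.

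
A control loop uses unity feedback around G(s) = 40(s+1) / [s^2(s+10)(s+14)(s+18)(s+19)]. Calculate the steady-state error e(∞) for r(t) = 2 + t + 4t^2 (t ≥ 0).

Two free integrators in G(s): this is a type 2 system. Taking each input component in turn:
  • 2: tracked with zero error.
  • t: tracked with zero error.
  • 4t^2: e_ss = 8/K_a with K_a=1/1197 → 9576.
Total e_ss = 9576.

9576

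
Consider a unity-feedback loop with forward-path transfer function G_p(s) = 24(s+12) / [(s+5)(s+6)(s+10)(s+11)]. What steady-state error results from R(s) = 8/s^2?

System type = 0 (no poles at s=0).
For a type-0 system K_v = 0, so e_ss to a ramp input is unbounded.

infinity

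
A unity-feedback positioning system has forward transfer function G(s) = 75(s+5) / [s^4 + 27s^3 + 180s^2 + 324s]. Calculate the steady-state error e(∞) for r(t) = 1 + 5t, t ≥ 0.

The denominator has no term below 324s — 1 pole at s=0, type 1. Treating each term separately:
  • 1: tracked with zero error.
  • 5t: e_ss = 5/K_v with K_v=125/108 → 4.32.
Total e_ss = 4.32.

4.32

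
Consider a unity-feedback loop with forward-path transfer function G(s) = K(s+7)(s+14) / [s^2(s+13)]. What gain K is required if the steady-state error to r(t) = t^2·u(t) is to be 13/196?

The open loop has two poles at the origin → type 2 system.
K_a = lim_{s→0} s^2·G(s) = K·7·14 / (13) = (98/13)·K.
e_ss = 2/K_a = 13/196 ⇒ K_a = 392/13 ⇒ K = (392/13)/(98/13) = 4.

4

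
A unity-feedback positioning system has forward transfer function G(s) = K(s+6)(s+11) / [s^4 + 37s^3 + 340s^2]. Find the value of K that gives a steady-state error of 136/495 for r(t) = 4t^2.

The denominator has no term below 340s^2 — 2 poles at s=0, type 2.
K_a = lim_{s→0} s^2·G(s) = K·6·11 / 340 = (33/170)·K.
e_ss = 8/K_a = 136/495 ⇒ K_a = 495/17 ⇒ K = (495/17)/(33/170) = 150.

150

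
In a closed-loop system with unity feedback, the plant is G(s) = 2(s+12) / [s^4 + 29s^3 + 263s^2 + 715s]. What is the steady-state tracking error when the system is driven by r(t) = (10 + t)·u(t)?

Factoring s from the denominator leaves a polynomial with constant term 715, so the system is type 1. By superposition:
  • 10: tracked with zero error.
  • t: e_ss = 1/K_v with K_v=24/715 → 715/24.
Total e_ss = 715/24.

715/24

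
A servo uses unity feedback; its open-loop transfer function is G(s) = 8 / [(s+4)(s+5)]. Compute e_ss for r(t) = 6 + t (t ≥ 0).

infinity

System type = 0 (no poles at s=0). By superposition:
  • 6: e_ss = 6/(1+K_p) with K_p=0.4 → 30/7.
  • t: a type-0 system cannot track it, e_ss → ∞.
The unbounded component dominates.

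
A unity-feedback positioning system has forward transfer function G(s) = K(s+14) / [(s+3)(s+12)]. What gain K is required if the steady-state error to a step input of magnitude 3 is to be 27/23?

4

No free integrators in G(s): this is a type 0 system.
K_p = lim_{s→0} G(s) = K·14 / (3·12) = (7/18)·K.
e_ss = 3/(1 + K_p) = 27/23 ⇒ 1 + (7/18)·K = 23/9 ⇒ K = 4.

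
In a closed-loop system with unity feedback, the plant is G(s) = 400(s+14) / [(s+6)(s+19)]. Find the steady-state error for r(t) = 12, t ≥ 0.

684/2857

The open loop has no poles at the origin → type 0 system.
K_p = lim_{s→0} G(s) = 400·14 / (6·19) = 2800/57.
e_ss = 12/(1 + K_p) = 12/(2857/57) = 684/2857.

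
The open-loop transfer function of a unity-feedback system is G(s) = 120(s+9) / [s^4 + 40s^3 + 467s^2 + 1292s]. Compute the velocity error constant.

270/323

Factoring s from the denominator leaves a polynomial with constant term 1292, so the system is type 1.
K_v = lim_{s→0} s·G(s) = 120·9 / 1292 = 270/323.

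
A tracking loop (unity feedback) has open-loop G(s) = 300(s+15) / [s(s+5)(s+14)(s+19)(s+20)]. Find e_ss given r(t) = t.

266/45

System type = 1 (one pole at s=0).
K_v = lim_{s→0} s·G(s) = 300·15 / (5·14·19·20) = 45/266.
e_ss = 1/K_v = 1/(45/266) = 266/45.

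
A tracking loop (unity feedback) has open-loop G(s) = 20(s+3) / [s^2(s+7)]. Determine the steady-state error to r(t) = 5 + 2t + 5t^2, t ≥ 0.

7/6

The open loop has two poles at the origin → type 2 system. By superposition:
  • 5: tracked with zero error.
  • 2t: tracked with zero error.
  • 5t^2: e_ss = 10/K_a with K_a=60/7 → 7/6.
Total e_ss = 7/6.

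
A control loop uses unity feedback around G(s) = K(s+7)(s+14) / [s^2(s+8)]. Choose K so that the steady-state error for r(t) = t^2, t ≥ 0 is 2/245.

The open loop has two poles at the origin → type 2 system.
K_a = lim_{s→0} s^2·G(s) = K·7·14 / (8) = 12.25·K.
e_ss = 2/K_a = 2/245 ⇒ K_a = 245 ⇒ K = 245/12.25 = 20.

20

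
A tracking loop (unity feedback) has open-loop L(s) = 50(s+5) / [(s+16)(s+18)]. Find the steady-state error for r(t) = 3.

No free integrators in L(s): this is a type 0 system.
K_p = lim_{s→0} L(s) = 50·5 / (16·18) = 125/144.
e_ss = 3/(1 + K_p) = 3/(269/144) = 432/269.

432/269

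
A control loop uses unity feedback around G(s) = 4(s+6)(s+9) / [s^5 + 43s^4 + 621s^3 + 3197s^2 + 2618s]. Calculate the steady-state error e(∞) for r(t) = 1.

Lowest-order denominator term is 2618s, so the open loop has 1 pole at the origin → type 1 system.
K_p = ∞ for a type-1 system; e_ss to a step is zero.

0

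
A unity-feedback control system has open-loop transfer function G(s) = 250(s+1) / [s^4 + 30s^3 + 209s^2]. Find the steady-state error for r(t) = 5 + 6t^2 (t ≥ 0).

The denominator has no term below 209s^2 — 2 poles at s=0, type 2. Treating each term separately:
  • 5: tracked with zero error.
  • 6t^2: e_ss = 12/K_a with K_a=250/209 → 10.032.
Total e_ss = 10.032.

10.032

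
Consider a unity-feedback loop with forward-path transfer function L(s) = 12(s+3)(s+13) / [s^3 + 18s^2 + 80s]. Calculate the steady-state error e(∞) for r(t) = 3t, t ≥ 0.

Lowest-order denominator term is 80s, so the open loop has 1 pole at the origin → type 1 system.
K_v = lim_{s→0} s·L(s) = 12·3·13 / 80 = 5.85.
e_ss = 3/K_v = 3/5.85 = 20/39.

20/39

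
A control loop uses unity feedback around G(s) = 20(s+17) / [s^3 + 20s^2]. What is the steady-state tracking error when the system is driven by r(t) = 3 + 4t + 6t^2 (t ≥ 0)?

12/17

The denominator has no term below 20s^2 — 2 poles at s=0, type 2. Treating each term separately:
  • 3: tracked with zero error.
  • 4t: tracked with zero error.
  • 6t^2: e_ss = 12/K_a with K_a=17 → 12/17.
Total e_ss = 12/17.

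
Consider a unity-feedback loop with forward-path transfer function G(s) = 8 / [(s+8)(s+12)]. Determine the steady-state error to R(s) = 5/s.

60/13

The open loop has no poles at the origin → type 0 system.
K_p = lim_{s→0} G(s) = 8 / (8·12) = 1/12.
e_ss = 5/(1 + K_p) = 5/(13/12) = 60/13.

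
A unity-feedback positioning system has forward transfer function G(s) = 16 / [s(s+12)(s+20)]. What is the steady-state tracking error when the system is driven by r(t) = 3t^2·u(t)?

infinity

The open loop has one pole at the origin → type 1 system.
K_a = lim_{s→0} s^2·G(s) = 0; the steady-state error to this parabolic input grows without bound.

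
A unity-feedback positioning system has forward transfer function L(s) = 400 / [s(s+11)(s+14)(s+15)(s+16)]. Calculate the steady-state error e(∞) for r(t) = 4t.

System type = 1 (one pole at s=0).
K_v = lim_{s→0} s·L(s) = 400 / (11·14·15·16) = 5/462.
e_ss = 4/K_v = 4/(5/462) = 369.6.

369.6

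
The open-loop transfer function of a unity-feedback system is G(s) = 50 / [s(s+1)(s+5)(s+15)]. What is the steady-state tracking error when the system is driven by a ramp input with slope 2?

3

The open loop has one pole at the origin → type 1 system.
K_v = lim_{s→0} s·G(s) = 50 / (1·5·15) = 2/3.
e_ss = 2/K_v = 2/(2/3) = 3.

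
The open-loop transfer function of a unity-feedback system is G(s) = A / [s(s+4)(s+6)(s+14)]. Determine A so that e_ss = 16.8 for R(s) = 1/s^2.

20

System type = 1 (one pole at s=0).
K_v = lim_{s→0} s·G(s) = A / (4·6·14) = (1/336)·A.
e_ss = 1/K_v = 16.8 ⇒ K_v = 5/84 ⇒ A = (5/84)/(1/336) = 20.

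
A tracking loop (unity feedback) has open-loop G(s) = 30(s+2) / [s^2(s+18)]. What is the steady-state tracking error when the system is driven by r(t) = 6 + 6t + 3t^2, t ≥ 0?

G(s) has two factors of s in the denominator, so the system is type 2. By superposition:
  • 6: tracked with zero error.
  • 6t: tracked with zero error.
  • 3t^2: e_ss = 6/K_a with K_a=10/3 → 1.8.
Total e_ss = 1.8.

1.8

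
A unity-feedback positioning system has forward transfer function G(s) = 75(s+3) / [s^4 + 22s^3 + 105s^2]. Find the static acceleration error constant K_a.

The denominator has no term below 105s^2 — 2 poles at s=0, type 2.
K_a = lim_{s→0} s^2·G(s) = 75·3 / 105 = 15/7.

15/7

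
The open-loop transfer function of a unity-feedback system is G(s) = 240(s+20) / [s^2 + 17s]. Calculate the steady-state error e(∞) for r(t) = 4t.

17/1200

Lowest-order denominator term is 17s, so the open loop has 1 pole at the origin → type 1 system.
K_v = lim_{s→0} s·G(s) = 240·20 / 17 = 4800/17.
e_ss = 4/K_v = 4/(4800/17) = 17/1200.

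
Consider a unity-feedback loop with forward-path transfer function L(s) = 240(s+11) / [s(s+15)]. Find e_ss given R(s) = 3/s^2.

One free integrator in L(s): this is a type 1 system.
K_v = lim_{s→0} s·L(s) = 240·11 / (15) = 176.
e_ss = 3/K_v = 3/176.

3/176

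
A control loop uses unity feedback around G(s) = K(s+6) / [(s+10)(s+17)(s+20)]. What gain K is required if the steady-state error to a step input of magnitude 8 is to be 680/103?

120

System type = 0 (no poles at s=0).
K_p = lim_{s→0} G(s) = K·6 / (10·17·20) = (3/1700)·K.
e_ss = 8/(1 + K_p) = 680/103 ⇒ 1 + (3/1700)·K = 103/85 ⇒ K = 120.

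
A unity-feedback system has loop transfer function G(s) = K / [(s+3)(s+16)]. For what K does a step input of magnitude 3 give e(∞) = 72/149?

250

No free integrators in G(s): this is a type 0 system.
K_p = lim_{s→0} G(s) = K / (3·16) = (1/48)·K.
e_ss = 3/(1 + K_p) = 72/149 ⇒ 1 + (1/48)·K = 149/24 ⇒ K = 250.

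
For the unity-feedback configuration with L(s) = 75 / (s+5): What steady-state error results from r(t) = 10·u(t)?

0.625

L(s) has no factors of s in the denominator, so the system is type 0.
K_p = lim_{s→0} L(s) = 75 / (5) = 15.
e_ss = 10/(1 + K_p) = 10/16 = 0.625.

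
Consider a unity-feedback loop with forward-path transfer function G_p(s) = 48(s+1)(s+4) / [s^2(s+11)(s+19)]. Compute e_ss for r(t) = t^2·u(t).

The open loop has two poles at the origin → type 2 system.
K_a = lim_{s→0} s^2·G_p(s) = 48·1·4 / (11·19) = 192/209.
r(t) = t^2 gives R(s) = 2/s^3.
e_ss = 2/K_a = 2/(192/209) = 209/96.

209/96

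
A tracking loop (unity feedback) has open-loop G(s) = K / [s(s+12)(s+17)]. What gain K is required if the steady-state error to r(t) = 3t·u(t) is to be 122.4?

5

System type = 1 (one pole at s=0).
K_v = lim_{s→0} s·G(s) = K / (12·17) = (1/204)·K.
e_ss = 3/K_v = 122.4 ⇒ K_v = 5/204 ⇒ K = (5/204)/(1/204) = 5.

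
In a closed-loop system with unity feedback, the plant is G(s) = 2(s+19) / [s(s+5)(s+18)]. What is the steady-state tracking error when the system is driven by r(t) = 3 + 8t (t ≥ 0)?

360/19

One free integrator in G(s): this is a type 1 system. Treating each term separately:
  • 3: tracked with zero error.
  • 8t: e_ss = 8/K_v with K_v=19/45 → 360/19.
Total e_ss = 360/19.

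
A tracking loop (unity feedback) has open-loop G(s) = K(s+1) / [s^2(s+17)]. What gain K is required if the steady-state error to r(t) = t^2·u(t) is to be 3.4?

System type = 2 (two poles at s=0).
K_a = lim_{s→0} s^2·G(s) = K·1 / (17) = (1/17)·K.
e_ss = 2/K_a = 3.4 ⇒ K_a = 10/17 ⇒ K = (10/17)/(1/17) = 10.

10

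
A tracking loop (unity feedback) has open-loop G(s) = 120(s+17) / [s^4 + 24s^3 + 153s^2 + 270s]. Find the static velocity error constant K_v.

68/9

The denominator has no term below 270s — 1 pole at s=0, type 1.
K_v = lim_{s→0} s·G(s) = 120·17 / 270 = 68/9.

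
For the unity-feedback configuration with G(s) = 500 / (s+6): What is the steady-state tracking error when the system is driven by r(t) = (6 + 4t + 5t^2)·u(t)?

G(s) has no factors of s in the denominator, so the system is type 0. Taking each input component in turn:
  • 6: e_ss = 6/(1+K_p) with K_p=250/3 → 18/253.
  • 4t: a type-0 system cannot track it, e_ss → ∞.
  • 5t^2: a type-0 system cannot track it, e_ss → ∞.
The unbounded component dominates.

infinity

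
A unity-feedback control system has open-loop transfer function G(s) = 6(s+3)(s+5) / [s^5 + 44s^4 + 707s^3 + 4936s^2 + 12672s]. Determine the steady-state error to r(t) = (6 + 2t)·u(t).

The denominator has no term below 12672s — 1 pole at s=0, type 1. By superposition:
  • 6: tracked with zero error.
  • 2t: e_ss = 2/K_v with K_v=5/704 → 281.6.
Total e_ss = 281.6.

281.6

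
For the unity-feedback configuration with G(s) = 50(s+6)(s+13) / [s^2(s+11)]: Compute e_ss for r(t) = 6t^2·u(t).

11/325

System type = 2 (two poles at s=0).
K_a = lim_{s→0} s^2·G(s) = 50·6·13 / (11) = 3900/11.
r(t) = 6t^2 gives R(s) = 12/s^3.
e_ss = 12/K_a = 12/(3900/11) = 11/325.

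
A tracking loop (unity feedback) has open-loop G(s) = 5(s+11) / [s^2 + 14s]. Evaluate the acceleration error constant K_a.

0

Lowest-order denominator term is 14s, so the open loop has 1 pole at the origin → type 1 system.
K_a = lim_{s→0} s^2·G(s) = 0 (the extra factor of s kills the finite limit).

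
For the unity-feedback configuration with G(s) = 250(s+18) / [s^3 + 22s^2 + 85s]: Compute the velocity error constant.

Lowest-order denominator term is 85s, so the open loop has 1 pole at the origin → type 1 system.
K_v = lim_{s→0} s·G(s) = 250·18 / 85 = 900/17.

900/17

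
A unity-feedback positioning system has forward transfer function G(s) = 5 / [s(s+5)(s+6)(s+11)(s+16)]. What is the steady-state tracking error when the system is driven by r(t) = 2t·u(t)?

2112

System type = 1 (one pole at s=0).
K_v = lim_{s→0} s·G(s) = 5 / (5·6·11·16) = 1/1056.
e_ss = 2/K_v = 2/(1/1056) = 2112.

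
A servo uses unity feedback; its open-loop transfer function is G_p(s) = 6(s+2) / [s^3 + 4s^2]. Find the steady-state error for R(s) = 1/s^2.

0

The denominator has no term below 4s^2 — 2 poles at s=0, type 2.
A type-2 system has K_v = ∞, so it tracks a ramp input with zero steady-state error.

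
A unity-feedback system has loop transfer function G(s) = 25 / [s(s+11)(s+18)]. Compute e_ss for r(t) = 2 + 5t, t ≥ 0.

G(s) has one factor of s in the denominator, so the system is type 1. Treating each term separately:
  • 2: tracked with zero error.
  • 5t: e_ss = 5/K_v with K_v=25/198 → 39.6.
Total e_ss = 39.6.

39.6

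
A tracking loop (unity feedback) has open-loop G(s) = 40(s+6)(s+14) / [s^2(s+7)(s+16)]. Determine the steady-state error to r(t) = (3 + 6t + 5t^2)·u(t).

Two free integrators in G(s): this is a type 2 system. By superposition:
  • 3: tracked with zero error.
  • 6t: tracked with zero error.
  • 5t^2: e_ss = 10/K_a with K_a=30 → 1/3.
Total e_ss = 1/3.

1/3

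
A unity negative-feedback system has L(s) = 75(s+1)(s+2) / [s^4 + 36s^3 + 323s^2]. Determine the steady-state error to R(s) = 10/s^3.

Factoring s^2 from the denominator leaves a polynomial with constant term 323, so the system is type 2.
K_a = lim_{s→0} s^2·L(s) = 75·1·2 / 323 = 150/323.
r(t) = 5t^2 gives R(s) = 10/s^3.
e_ss = 10/K_a = 10/(150/323) = 323/15.

323/15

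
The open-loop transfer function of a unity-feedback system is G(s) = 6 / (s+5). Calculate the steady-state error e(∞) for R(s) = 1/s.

The open loop has no poles at the origin → type 0 system.
K_p = lim_{s→0} G(s) = 6 / (5) = 1.2.
e_ss = 1/(1 + K_p) = 1/2.2 = 5/11.

5/11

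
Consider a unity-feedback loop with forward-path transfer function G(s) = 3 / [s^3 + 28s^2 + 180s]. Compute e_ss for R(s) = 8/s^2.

480

The denominator has no term below 180s — 1 pole at s=0, type 1.
K_v = lim_{s→0} s·G(s) = 3 / 180 = 1/60.
e_ss = 8/K_v = 8/(1/60) = 480.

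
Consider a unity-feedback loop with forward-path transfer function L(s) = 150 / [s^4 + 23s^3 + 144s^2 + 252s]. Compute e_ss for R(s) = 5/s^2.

The denominator has no term below 252s — 1 pole at s=0, type 1.
K_v = lim_{s→0} s·L(s) = 150 / 252 = 25/42.
e_ss = 5/K_v = 5/(25/42) = 8.4.

8.4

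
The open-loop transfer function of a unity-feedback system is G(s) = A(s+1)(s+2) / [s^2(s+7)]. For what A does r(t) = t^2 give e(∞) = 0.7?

G(s) has two factors of s in the denominator, so the system is type 2.
K_a = lim_{s→0} s^2·G(s) = A·1·2 / (7) = (2/7)·A.
e_ss = 2/K_a = 0.7 ⇒ K_a = 20/7 ⇒ A = (20/7)/(2/7) = 10.

10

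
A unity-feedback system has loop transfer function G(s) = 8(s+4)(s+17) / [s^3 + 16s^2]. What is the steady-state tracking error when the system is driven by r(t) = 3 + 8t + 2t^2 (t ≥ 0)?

Factoring s^2 from the denominator leaves a polynomial with constant term 16, so the system is type 2. By superposition:
  • 3: tracked with zero error.
  • 8t: tracked with zero error.
  • 2t^2: e_ss = 4/K_a with K_a=34 → 2/17.
Total e_ss = 2/17.

2/17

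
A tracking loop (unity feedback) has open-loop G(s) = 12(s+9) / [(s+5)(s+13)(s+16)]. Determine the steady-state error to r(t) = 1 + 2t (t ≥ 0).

System type = 0 (no poles at s=0). Treating each term separately:
  • 1: e_ss = 1/(1+K_p) with K_p=27/260 → 260/287.
  • 2t: a type-0 system cannot track it, e_ss → ∞.
The unbounded component dominates.

infinity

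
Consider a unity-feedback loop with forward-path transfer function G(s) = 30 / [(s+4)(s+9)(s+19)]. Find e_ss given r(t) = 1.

114/119

System type = 0 (no poles at s=0).
K_p = lim_{s→0} G(s) = 30 / (4·9·19) = 5/114.
e_ss = 1/(1 + K_p) = 1/(119/114) = 114/119.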